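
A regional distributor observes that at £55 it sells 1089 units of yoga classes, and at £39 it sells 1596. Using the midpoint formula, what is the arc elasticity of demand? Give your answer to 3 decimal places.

ΔQ = 1596 − 1089 = 507; ΔP = 39 − 55 = -16.
Midpoints: P̄ = 47.00, Q̄ = 1342.5.
ε = (ΔQ/ΔP)(P̄/Q̄) = (507/-16)(47.00/1342.5).

-1.109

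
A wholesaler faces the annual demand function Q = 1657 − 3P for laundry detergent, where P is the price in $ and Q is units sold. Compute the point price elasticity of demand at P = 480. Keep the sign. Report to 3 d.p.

-6.636

At P = 480, Q = 217.
dQ/dP = −3.
ε = (dQ/dP)(P/Q) = (-3)(480/217).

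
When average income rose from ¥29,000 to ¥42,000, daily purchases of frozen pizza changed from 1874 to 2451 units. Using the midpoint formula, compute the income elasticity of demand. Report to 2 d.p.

0.73

ΔQ = 577, ΔI = 13000. Midpoints: Ī = 35,500, Q̄ = 2162.5.
ε_I = (ΔQ/ΔI)(Ī/Q̄) = (577/13000)(35500/2162.5).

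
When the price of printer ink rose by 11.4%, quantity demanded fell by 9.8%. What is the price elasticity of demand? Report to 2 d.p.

ε = %ΔQ / %ΔP = (-9.8)/(11.4) = -0.860.

-0.86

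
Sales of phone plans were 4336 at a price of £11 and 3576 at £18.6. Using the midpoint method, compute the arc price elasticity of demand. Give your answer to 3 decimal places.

ΔQ = 3576 − 4336 = -760; ΔP = 18.6 − 11 = 7.6.
Midpoints: P̄ = 14.80, Q̄ = 3956.0.
ε = (ΔQ/ΔP)(P̄/Q̄) = (-760/7.6)(14.80/3956.0).

-0.374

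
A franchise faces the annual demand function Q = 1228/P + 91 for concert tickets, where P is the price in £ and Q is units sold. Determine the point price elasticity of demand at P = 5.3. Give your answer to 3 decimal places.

-0.718

At P = 5.3, Q = 322.698.
dQ/dP = −1228/P² = -43.717.
ε = (dQ/dP)(P/Q) = (-43.717)(5.3/322.698).
|ε| < 1, so demand is inelastic at this price.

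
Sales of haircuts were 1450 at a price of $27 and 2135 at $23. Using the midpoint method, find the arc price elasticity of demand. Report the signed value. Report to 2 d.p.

ΔQ = 2135 − 1450 = 685; ΔP = 23 − 27 = -4.
Midpoints: P̄ = 25.00, Q̄ = 1792.5.
ε = (ΔQ/ΔP)(P̄/Q̄) = (685/-4)(25.00/1792.5).

-2.39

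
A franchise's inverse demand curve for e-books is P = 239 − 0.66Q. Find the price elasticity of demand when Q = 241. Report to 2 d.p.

At Q = 241, P = 239 − 0.66(241) = 79.94.
dP/dQ = −0.66, so dQ/dP = 1/(−0.66) = -1.515.
ε = (dQ/dP)(P/Q) = (-1.515)(79.94/241).

-0.50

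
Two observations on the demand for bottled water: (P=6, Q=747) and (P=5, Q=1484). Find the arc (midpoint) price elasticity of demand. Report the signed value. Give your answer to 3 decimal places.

ΔQ = 1484 − 747 = 737; ΔP = 5 − 6 = -1.
Midpoints: P̄ = 5.50, Q̄ = 1115.5.
ε = (ΔQ/ΔP)(P̄/Q̄) = (737/-1)(5.50/1115.5).

-3.634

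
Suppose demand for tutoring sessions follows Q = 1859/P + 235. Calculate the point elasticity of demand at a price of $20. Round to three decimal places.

-0.283

At P = 20, Q = 327.950.
dQ/dP = −1859/P² = -4.647.
ε = (dQ/dP)(P/Q) = (-4.647)(20/327.950).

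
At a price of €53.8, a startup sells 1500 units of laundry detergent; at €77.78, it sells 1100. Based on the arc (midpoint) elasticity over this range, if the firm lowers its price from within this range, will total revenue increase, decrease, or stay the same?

Arc ε = (-400/23.98)(65.79/1300.0) ≈ -0.844.
|ε| = 0.84 < 1, so demand is inelastic. A price cut therefore reduces total revenue.

decrease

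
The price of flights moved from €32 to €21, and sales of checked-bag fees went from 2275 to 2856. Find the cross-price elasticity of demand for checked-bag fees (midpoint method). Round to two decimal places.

ΔQ_x = 2856 − 2275 = 581; ΔP_y = 21 − 32 = -11.
Midpoints: P̄_y = 26.50, Q̄_x = 2565.5.
ε_xy = (ΔQ_x/ΔP_y)(P̄_y/Q̄_x) = (581/-11)(26.50/2565.5).
ε_xy < 0, so the goods are complements.

-0.55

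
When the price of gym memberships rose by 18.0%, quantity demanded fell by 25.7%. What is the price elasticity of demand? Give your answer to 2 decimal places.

-1.43

ε = %ΔQ / %ΔP = (-25.7)/(18.0) = -1.428.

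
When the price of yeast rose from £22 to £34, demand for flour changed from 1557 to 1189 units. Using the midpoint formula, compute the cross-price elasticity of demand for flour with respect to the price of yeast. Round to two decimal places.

-0.63

ΔQ_x = 1189 − 1557 = -368; ΔP_y = 34 − 22 = 12.
Midpoints: P̄_y = 28.00, Q̄_x = 1373.0.
ε_xy = (ΔQ_x/ΔP_y)(P̄_y/Q̄_x) = (-368/12)(28.00/1373.0).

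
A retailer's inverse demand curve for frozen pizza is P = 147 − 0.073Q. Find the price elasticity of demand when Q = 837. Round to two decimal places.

At Q = 837, P = 147 − 0.073(837) = 85.90.
dP/dQ = −0.073, so dQ/dP = 1/(−0.073) = -13.699.
ε = (dQ/dP)(P/Q) = (-13.699)(85.90/837).

-1.41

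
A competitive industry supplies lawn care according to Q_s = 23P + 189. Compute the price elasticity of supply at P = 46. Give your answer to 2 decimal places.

0.85

At P = 46, Q_s = 1247.
dQ_s/dP = 23.
ε_s = (dQ_s/dP)(P/Q_s) = (23)(46/1247).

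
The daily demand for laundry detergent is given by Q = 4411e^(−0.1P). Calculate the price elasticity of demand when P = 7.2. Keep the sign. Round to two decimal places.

-0.72

At P = 7.2, Q = 2147.064.
dQ/dP = −0.1·4411e^(−0.1P) = −0.1Q = -214.706.
ε = (dQ/dP)(P/Q) = (-214.706)(7.2/2147.064).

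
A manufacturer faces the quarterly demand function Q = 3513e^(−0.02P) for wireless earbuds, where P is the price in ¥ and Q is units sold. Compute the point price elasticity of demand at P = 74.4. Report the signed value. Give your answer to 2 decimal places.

-1.49

At P = 74.4, Q = 793.319.
dQ/dP = −0.02·3513e^(−0.02P) = −0.02Q = -15.866.
ε = (dQ/dP)(P/Q) = (-15.866)(74.4/793.319).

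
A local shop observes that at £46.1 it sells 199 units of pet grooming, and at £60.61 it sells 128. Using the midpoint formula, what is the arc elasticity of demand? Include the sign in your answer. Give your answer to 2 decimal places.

-1.60

ΔQ = 128 − 199 = -71; ΔP = 60.61 − 46.1 = 14.51.
Midpoints: P̄ = 53.36, Q̄ = 163.5.
ε = (ΔQ/ΔP)(P̄/Q̄) = (-71/14.51)(53.36/163.5).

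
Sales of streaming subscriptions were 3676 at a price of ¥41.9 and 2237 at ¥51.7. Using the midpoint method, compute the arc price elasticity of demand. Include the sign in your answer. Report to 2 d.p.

-2.32

ΔQ = 2237 − 3676 = -1439; ΔP = 51.7 − 41.9 = 9.8.
Midpoints: P̄ = 46.80, Q̄ = 2956.5.
ε = (ΔQ/ΔP)(P̄/Q̄) = (-1439/9.8)(46.80/2956.5).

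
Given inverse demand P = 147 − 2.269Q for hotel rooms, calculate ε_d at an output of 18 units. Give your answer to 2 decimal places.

-2.60

At Q = 18, P = 147 − 2.269(18) = 106.16.
dP/dQ = −2.269, so dQ/dP = 1/(−2.269) = -0.441.
ε = (dQ/dP)(P/Q) = (-0.441)(106.16/18).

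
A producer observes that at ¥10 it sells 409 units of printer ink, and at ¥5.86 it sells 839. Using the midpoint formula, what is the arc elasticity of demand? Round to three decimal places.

ΔQ = 839 − 409 = 430; ΔP = 5.86 − 10 = -4.14.
Midpoints: P̄ = 7.93, Q̄ = 624.0.
ε = (ΔQ/ΔP)(P̄/Q̄) = (430/-4.14)(7.93/624.0).

-1.320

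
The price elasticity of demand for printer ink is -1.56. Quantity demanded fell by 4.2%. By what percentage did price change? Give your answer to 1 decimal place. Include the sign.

%ΔP ≈ %ΔQ / ε = (-4.2%)/(-1.56) = 2.69%.

2.7%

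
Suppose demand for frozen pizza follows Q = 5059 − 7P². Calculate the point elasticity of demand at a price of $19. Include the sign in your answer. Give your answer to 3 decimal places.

At P = 19, Q = 2532.
dQ/dP = −14P = -266.
ε = (dQ/dP)(P/Q) = (-266)(19/2532).
|ε| > 1, so demand is elastic at this price.

-1.996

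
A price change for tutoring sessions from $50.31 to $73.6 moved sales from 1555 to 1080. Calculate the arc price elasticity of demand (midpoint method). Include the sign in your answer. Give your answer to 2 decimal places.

-0.96

ΔQ = 1080 − 1555 = -475; ΔP = 73.6 − 50.31 = 23.29.
Midpoints: P̄ = 61.95, Q̄ = 1317.5.
ε = (ΔQ/ΔP)(P̄/Q̄) = (-475/23.29)(61.95/1317.5).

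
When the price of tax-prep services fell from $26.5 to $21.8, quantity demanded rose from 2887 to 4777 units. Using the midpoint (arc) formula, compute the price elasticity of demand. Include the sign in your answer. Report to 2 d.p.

-2.53

ΔQ = 4777 − 2887 = 1890; ΔP = 21.8 − 26.5 = -4.7.
Midpoints: P̄ = 24.15, Q̄ = 3832.0.
ε = (ΔQ/ΔP)(P̄/Q̄) = (1890/-4.7)(24.15/3832.0).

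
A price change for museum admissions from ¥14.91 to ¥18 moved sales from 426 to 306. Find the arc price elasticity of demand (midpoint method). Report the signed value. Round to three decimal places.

-1.746

ΔQ = 306 − 426 = -120; ΔP = 18 − 14.91 = 3.09.
Midpoints: P̄ = 16.45, Q̄ = 366.0.
ε = (ΔQ/ΔP)(P̄/Q̄) = (-120/3.09)(16.45/366.0).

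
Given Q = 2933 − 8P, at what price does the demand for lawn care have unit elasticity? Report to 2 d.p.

183.31

For linear demand Q = a − bP, ε = −bP/(a − bP). |ε| = 1 when bP = a − bP, i.e. P = a/(2b).
P = 2933/(2·8) = 2933/16 = 183.3125.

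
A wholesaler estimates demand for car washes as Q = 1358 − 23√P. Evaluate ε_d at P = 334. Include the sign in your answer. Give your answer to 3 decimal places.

At P = 334, Q = 937.660.
dQ/dP = −23/(2√P) = -0.629.
ε = (dQ/dP)(P/Q) = (-0.629)(334/937.660).
|ε| < 1, so demand is inelastic at this price.

-0.224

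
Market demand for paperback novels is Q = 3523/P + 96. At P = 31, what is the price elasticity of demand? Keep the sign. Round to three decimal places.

-0.542

At P = 31, Q = 209.645.
dQ/dP = −3523/P² = -3.666.
ε = (dQ/dP)(P/Q) = (-3.666)(31/209.645).
|ε| < 1, so demand is inelastic at this price.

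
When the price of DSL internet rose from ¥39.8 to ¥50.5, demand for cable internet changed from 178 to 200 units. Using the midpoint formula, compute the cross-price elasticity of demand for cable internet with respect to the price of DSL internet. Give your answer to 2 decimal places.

0.49

ΔQ_x = 200 − 178 = 22; ΔP_y = 50.5 − 39.8 = 10.7.
Midpoints: P̄_y = 45.15, Q̄_x = 189.0.
ε_xy = (ΔQ_x/ΔP_y)(P̄_y/Q̄_x) = (22/10.7)(45.15/189.0).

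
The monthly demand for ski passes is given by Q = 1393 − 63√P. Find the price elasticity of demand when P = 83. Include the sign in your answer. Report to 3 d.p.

-0.350

At P = 83, Q = 819.043.
dQ/dP = −63/(2√P) = -3.458.
ε = (dQ/dP)(P/Q) = (-3.458)(83/819.043).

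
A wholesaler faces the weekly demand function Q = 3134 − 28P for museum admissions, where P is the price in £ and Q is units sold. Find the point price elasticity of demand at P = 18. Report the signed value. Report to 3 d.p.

-0.192

At P = 18, Q = 2630.
dQ/dP = −28.
ε = (dQ/dP)(P/Q) = (-28)(18/2630).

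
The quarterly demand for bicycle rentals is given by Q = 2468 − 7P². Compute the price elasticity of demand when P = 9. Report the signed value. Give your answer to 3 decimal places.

At P = 9, Q = 1901.
dQ/dP = −14P = -126.
ε = (dQ/dP)(P/Q) = (-126)(9/1901).
|ε| < 1, so demand is inelastic at this price.

-0.597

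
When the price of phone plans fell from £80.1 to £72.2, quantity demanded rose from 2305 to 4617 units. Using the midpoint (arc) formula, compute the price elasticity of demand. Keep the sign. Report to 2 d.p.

-6.44

ΔQ = 4617 − 2305 = 2312; ΔP = 72.2 − 80.1 = -7.9.
Midpoints: P̄ = 76.15, Q̄ = 3461.0.
ε = (ΔQ/ΔP)(P̄/Q̄) = (2312/-7.9)(76.15/3461.0).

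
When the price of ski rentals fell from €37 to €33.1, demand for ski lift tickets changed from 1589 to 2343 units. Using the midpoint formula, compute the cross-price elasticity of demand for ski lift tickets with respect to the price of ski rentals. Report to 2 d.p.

-3.45

ΔQ_x = 2343 − 1589 = 754; ΔP_y = 33.1 − 37 = -3.9.
Midpoints: P̄_y = 35.05, Q̄_x = 1966.0.
ε_xy = (ΔQ_x/ΔP_y)(P̄_y/Q̄_x) = (754/-3.9)(35.05/1966.0).
ε_xy < 0, so the goods are complements.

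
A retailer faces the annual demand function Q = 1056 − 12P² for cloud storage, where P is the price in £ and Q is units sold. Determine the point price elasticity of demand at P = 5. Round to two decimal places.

At P = 5, Q = 756.
dQ/dP = −24P = -120.
ε = (dQ/dP)(P/Q) = (-120)(5/756).

-0.79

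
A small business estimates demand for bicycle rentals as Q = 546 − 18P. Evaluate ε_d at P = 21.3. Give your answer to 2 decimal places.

-2.36

At P = 21.3, Q = 162.600.
dQ/dP = −18.
ε = (dQ/dP)(P/Q) = (-18)(21.3/162.600).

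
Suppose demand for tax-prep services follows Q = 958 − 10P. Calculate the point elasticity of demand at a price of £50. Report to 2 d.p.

-1.09

At P = 50, Q = 458.
dQ/dP = −10.
ε = (dQ/dP)(P/Q) = (-10)(50/458).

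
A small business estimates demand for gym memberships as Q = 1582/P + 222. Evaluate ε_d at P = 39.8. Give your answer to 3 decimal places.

At P = 39.8, Q = 261.749.
dQ/dP = −1582/P² = -0.999.
ε = (dQ/dP)(P/Q) = (-0.999)(39.8/261.749).

-0.152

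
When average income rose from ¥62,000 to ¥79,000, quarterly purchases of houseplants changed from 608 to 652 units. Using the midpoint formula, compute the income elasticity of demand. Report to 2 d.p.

0.29

ΔQ = 44, ΔI = 17000. Midpoints: Ī = 70,500, Q̄ = 630.0.
ε_I = (ΔQ/ΔI)(Ī/Q̄) = (44/17000)(70500/630.0).
ε_I > 0, so the good is normal.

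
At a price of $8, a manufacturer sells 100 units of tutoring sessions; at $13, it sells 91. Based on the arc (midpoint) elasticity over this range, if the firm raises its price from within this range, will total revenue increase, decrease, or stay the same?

Arc ε = (-9/5)(10.50/95.5) ≈ -0.198.
|ε| = 0.20 < 1, so demand is inelastic. A price rise therefore raises total revenue.

increase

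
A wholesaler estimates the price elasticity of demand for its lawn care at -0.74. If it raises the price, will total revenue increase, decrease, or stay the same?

increase

|ε| = 0.74 < 1, so demand is inelastic. A price rise therefore raises total revenue.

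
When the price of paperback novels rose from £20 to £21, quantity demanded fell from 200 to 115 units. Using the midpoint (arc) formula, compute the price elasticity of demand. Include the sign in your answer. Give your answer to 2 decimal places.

-11.06

ΔQ = 115 − 200 = -85; ΔP = 21 − 20 = 1.
Midpoints: P̄ = 20.50, Q̄ = 157.5.
ε = (ΔQ/ΔP)(P̄/Q̄) = (-85/1)(20.50/157.5).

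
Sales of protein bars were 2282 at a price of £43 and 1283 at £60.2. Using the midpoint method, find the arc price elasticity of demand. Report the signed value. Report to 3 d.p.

ΔQ = 1283 − 2282 = -999; ΔP = 60.2 − 43 = 17.2.
Midpoints: P̄ = 51.60, Q̄ = 1782.5.
ε = (ΔQ/ΔP)(P̄/Q̄) = (-999/17.2)(51.60/1782.5).

-1.681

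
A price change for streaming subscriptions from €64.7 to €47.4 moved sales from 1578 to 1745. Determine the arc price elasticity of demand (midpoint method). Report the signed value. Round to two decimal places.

ΔQ = 1745 − 1578 = 167; ΔP = 47.4 − 64.7 = -17.3.
Midpoints: P̄ = 56.05, Q̄ = 1661.5.
ε = (ΔQ/ΔP)(P̄/Q̄) = (167/-17.3)(56.05/1661.5).

-0.33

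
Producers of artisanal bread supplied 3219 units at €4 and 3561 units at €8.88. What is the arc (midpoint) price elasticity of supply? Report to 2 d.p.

0.13

ΔQ = 3561 − 3219 = 342; ΔP = 8.88 − 4 = 4.88.
Midpoints: P̄ = 6.44, Q̄ = 3390.0.
ε_s = (ΔQ/ΔP)(P̄/Q̄) = (342/4.88)(6.44/3390.0).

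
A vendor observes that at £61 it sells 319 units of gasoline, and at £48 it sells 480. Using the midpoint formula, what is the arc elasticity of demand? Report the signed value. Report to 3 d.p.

-1.690

ΔQ = 480 − 319 = 161; ΔP = 48 − 61 = -13.
Midpoints: P̄ = 54.50, Q̄ = 399.5.
ε = (ΔQ/ΔP)(P̄/Q̄) = (161/-13)(54.50/399.5).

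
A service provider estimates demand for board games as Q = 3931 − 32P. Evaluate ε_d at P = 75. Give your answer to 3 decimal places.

-1.568

At P = 75, Q = 1531.
dQ/dP = −32.
ε = (dQ/dP)(P/Q) = (-32)(75/1531).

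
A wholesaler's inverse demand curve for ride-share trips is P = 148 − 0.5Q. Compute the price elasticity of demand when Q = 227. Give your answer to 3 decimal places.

-0.304

At Q = 227, P = 148 − 0.5(227) = 34.50.
dP/dQ = −0.5, so dQ/dP = 1/(−0.5) = -2.000.
ε = (dQ/dP)(P/Q) = (-2.000)(34.50/227).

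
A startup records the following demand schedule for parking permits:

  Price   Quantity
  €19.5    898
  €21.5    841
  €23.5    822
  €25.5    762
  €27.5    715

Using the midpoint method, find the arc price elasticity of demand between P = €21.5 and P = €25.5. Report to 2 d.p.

-0.58

At P = 21.5, Q = 841; at P = 25.5, Q = 762.
ΔQ = -79, ΔP = 4.0. Midpoints: P̄ = 23.50, Q̄ = 801.5.
ε = (ΔQ/ΔP)(P̄/Q̄) = (-79/4.0)(23.50/801.5).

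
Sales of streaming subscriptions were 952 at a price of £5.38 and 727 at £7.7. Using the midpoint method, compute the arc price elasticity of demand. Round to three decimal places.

ΔQ = 727 − 952 = -225; ΔP = 7.7 − 5.38 = 2.32.
Midpoints: P̄ = 6.54, Q̄ = 839.5.
ε = (ΔQ/ΔP)(P̄/Q̄) = (-225/2.32)(6.54/839.5).

-0.756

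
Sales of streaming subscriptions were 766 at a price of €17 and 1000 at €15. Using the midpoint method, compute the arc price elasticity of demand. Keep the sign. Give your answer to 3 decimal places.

ΔQ = 1000 − 766 = 234; ΔP = 15 − 17 = -2.
Midpoints: P̄ = 16.00, Q̄ = 883.0.
ε = (ΔQ/ΔP)(P̄/Q̄) = (234/-2)(16.00/883.0).

-2.120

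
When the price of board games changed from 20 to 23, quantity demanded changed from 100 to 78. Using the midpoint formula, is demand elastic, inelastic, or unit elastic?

elastic

Arc ε ≈ -1.772.
|ε| = 1.77 > 1.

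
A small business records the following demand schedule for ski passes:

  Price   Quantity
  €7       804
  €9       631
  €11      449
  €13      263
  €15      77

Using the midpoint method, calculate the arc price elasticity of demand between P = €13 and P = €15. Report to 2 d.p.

At P = 13, Q = 263; at P = 15, Q = 77.
ΔQ = -186, ΔP = 2. Midpoints: P̄ = 14.00, Q̄ = 170.0.
ε = (ΔQ/ΔP)(P̄/Q̄) = (-186/2)(14.00/170.0).

-7.66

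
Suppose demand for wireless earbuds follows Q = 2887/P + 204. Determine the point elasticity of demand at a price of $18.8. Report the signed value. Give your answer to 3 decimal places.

At P = 18.8, Q = 357.564.
dQ/dP = −2887/P² = -8.168.
ε = (dQ/dP)(P/Q) = (-8.168)(18.8/357.564).

-0.429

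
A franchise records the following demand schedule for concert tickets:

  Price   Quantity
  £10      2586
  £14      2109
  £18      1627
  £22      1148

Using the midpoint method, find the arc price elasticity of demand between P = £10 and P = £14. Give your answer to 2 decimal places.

-0.61

At P = 10, Q = 2586; at P = 14, Q = 2109.
ΔQ = -477, ΔP = 4. Midpoints: P̄ = 12.00, Q̄ = 2347.5.
ε = (ΔQ/ΔP)(P̄/Q̄) = (-477/4)(12.00/2347.5).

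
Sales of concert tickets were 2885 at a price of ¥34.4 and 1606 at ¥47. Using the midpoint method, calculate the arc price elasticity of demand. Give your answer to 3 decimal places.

-1.840

ΔQ = 1606 − 2885 = -1279; ΔP = 47 − 34.4 = 12.6.
Midpoints: P̄ = 40.70, Q̄ = 2245.5.
ε = (ΔQ/ΔP)(P̄/Q̄) = (-1279/12.6)(40.70/2245.5).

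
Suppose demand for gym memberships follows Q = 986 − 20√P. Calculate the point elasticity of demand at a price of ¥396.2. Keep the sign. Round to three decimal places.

-0.339

At P = 396.2, Q = 587.905.
dQ/dP = −20/(2√P) = -0.502.
ε = (dQ/dP)(P/Q) = (-0.502)(396.2/587.905).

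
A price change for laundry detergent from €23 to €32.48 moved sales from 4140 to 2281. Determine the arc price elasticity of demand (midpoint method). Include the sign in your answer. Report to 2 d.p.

ΔQ = 2281 − 4140 = -1859; ΔP = 32.48 − 23 = 9.48.
Midpoints: P̄ = 27.74, Q̄ = 3210.5.
ε = (ΔQ/ΔP)(P̄/Q̄) = (-1859/9.48)(27.74/3210.5).

-1.69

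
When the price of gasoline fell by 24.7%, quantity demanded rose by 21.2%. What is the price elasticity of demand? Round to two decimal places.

-0.86

ε = %ΔQ / %ΔP = (21.2)/(-24.7) = -0.858.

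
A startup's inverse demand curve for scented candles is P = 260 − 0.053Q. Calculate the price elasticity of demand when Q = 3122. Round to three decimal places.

At Q = 3122, P = 260 − 0.053(3122) = 94.53.
dP/dQ = −0.053, so dQ/dP = 1/(−0.053) = -18.868.
ε = (dQ/dP)(P/Q) = (-18.868)(94.53/3122).

-0.571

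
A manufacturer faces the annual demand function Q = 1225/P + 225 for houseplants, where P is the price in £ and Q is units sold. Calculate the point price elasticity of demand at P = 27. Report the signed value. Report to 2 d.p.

At P = 27, Q = 270.370.
dQ/dP = −1225/P² = -1.680.
ε = (dQ/dP)(P/Q) = (-1.680)(27/270.370).
|ε| < 1, so demand is inelastic at this price.

-0.17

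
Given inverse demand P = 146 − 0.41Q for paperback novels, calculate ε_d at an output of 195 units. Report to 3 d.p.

At Q = 195, P = 146 − 0.41(195) = 66.05.
dP/dQ = −0.41, so dQ/dP = 1/(−0.41) = -2.439.
ε = (dQ/dP)(P/Q) = (-2.439)(66.05/195).

-0.826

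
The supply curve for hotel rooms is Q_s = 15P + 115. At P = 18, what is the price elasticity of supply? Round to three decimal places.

At P = 18, Q_s = 385.
dQ_s/dP = 15.
ε_s = (dQ_s/dP)(P/Q_s) = (15)(18/385).

0.701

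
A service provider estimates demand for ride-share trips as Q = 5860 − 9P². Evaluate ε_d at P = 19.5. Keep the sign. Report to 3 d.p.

At P = 19.5, Q = 2437.750.
dQ/dP = −18P = -351.
ε = (dQ/dP)(P/Q) = (-351)(19.5/2437.750).
|ε| > 1, so demand is elastic at this price.

-2.808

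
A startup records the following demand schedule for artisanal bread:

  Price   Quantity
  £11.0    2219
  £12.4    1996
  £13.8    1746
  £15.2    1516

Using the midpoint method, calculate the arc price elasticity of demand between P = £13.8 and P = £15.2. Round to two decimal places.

-1.46

At P = 13.8, Q = 1746; at P = 15.2, Q = 1516.
ΔQ = -230, ΔP = 1.4. Midpoints: P̄ = 14.50, Q̄ = 1631.0.
ε = (ΔQ/ΔP)(P̄/Q̄) = (-230/1.4)(14.50/1631.0).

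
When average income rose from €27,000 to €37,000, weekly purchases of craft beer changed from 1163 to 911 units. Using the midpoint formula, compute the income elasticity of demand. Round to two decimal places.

ΔQ = -252, ΔI = 10000. Midpoints: Ī = 32,000, Q̄ = 1037.0.
ε_I = (ΔQ/ΔI)(Ī/Q̄) = (-252/10000)(32000/1037.0).
ε_I < 0, so the good is inferior.

-0.78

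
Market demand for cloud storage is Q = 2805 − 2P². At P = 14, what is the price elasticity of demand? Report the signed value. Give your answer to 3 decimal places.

At P = 14, Q = 2413.
dQ/dP = −4P = -56.
ε = (dQ/dP)(P/Q) = (-56)(14/2413).

-0.325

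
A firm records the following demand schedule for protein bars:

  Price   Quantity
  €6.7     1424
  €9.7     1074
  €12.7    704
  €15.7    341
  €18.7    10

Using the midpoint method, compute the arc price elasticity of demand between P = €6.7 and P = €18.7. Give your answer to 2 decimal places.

-2.09

At P = 6.7, Q = 1424; at P = 18.7, Q = 10.
ΔQ = -1414, ΔP = 12.0. Midpoints: P̄ = 12.70, Q̄ = 717.0.
ε = (ΔQ/ΔP)(P̄/Q̄) = (-1414/12.0)(12.70/717.0).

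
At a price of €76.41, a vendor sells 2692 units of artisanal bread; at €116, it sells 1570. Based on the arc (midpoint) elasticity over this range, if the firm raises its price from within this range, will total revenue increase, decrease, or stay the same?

decrease

Arc ε = (-1122/39.59)(96.20/2131.0) ≈ -1.279.
|ε| = 1.28 > 1, so demand is elastic. A price rise therefore reduces total revenue.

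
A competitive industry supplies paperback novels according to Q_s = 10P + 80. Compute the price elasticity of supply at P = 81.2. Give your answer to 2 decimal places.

At P = 81.2, Q_s = 892.
dQ_s/dP = 10.
ε_s = (dQ_s/dP)(P/Q_s) = (10)(81.2/892).

0.91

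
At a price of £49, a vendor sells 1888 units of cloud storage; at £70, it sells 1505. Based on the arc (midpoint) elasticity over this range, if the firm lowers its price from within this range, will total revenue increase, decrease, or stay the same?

decrease

Arc ε = (-383/21)(59.50/1696.5) ≈ -0.640.
|ε| = 0.64 < 1, so demand is inelastic. A price cut therefore reduces total revenue.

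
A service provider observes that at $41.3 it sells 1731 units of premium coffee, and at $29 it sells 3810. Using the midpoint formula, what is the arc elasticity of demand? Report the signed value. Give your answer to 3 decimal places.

ΔQ = 3810 − 1731 = 2079; ΔP = 29 − 41.3 = -12.3.
Midpoints: P̄ = 35.15, Q̄ = 2770.5.
ε = (ΔQ/ΔP)(P̄/Q̄) = (2079/-12.3)(35.15/2770.5).

-2.144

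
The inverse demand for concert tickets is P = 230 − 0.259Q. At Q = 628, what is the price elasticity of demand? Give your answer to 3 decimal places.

At Q = 628, P = 230 − 0.259(628) = 67.35.
dP/dQ = −0.259, so dQ/dP = 1/(−0.259) = -3.861.
ε = (dQ/dP)(P/Q) = (-3.861)(67.35/628).

-0.414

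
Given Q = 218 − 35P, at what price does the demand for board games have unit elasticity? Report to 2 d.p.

For linear demand Q = a − bP, ε = −bP/(a − bP). |ε| = 1 when bP = a − bP, i.e. P = a/(2b).
P = 218/(2·35) = 218/70 = 3.1143.

3.11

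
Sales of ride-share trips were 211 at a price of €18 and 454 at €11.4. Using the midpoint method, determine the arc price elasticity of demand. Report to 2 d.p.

ΔQ = 454 − 211 = 243; ΔP = 11.4 − 18 = -6.6.
Midpoints: P̄ = 14.70, Q̄ = 332.5.
ε = (ΔQ/ΔP)(P̄/Q̄) = (243/-6.6)(14.70/332.5).

-1.63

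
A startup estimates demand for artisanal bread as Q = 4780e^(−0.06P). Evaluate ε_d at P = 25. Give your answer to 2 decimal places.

At P = 25, Q = 1066.562.
dQ/dP = −0.06·4780e^(−0.06P) = −0.06Q = -63.994.
ε = (dQ/dP)(P/Q) = (-63.994)(25/1066.562).

-1.50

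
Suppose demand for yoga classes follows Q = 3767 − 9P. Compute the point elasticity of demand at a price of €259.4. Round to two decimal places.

-1.63

At P = 259.4, Q = 1432.400.
dQ/dP = −9.
ε = (dQ/dP)(P/Q) = (-9)(259.4/1432.400).
|ε| > 1, so demand is elastic at this price.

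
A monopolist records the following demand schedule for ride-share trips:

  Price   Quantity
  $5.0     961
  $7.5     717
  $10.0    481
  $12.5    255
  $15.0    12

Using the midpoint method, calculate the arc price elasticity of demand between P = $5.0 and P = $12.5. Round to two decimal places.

-1.35

At P = 5.0, Q = 961; at P = 12.5, Q = 255.
ΔQ = -706, ΔP = 7.5. Midpoints: P̄ = 8.75, Q̄ = 608.0.
ε = (ΔQ/ΔP)(P̄/Q̄) = (-706/7.5)(8.75/608.0).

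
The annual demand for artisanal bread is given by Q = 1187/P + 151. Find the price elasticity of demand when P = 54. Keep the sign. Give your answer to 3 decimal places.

At P = 54, Q = 172.981.
dQ/dP = −1187/P² = -0.407.
ε = (dQ/dP)(P/Q) = (-0.407)(54/172.981).

-0.127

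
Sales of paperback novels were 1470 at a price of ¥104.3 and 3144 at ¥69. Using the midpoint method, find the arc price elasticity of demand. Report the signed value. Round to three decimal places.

-1.781

ΔQ = 3144 − 1470 = 1674; ΔP = 69 − 104.3 = -35.3.
Midpoints: P̄ = 86.65, Q̄ = 2307.0.
ε = (ΔQ/ΔP)(P̄/Q̄) = (1674/-35.3)(86.65/2307.0).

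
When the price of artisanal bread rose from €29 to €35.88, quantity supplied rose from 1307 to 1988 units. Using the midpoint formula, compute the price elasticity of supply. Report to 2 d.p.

1.95

ΔQ = 1988 − 1307 = 681; ΔP = 35.88 − 29 = 6.88.
Midpoints: P̄ = 32.44, Q̄ = 1647.5.
ε_s = (ΔQ/ΔP)(P̄/Q̄) = (681/6.88)(32.44/1647.5).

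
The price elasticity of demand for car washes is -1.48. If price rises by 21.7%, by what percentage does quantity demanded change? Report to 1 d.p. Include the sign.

-32.1%

%ΔQ ≈ ε × %ΔP = (-1.48)(21.7%) = -32.12%.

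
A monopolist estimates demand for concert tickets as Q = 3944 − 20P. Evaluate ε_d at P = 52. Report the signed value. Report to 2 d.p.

-0.36

At P = 52, Q = 2904.
dQ/dP = −20.
ε = (dQ/dP)(P/Q) = (-20)(52/2904).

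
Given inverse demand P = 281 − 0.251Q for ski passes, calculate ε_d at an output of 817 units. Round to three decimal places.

At Q = 817, P = 281 − 0.251(817) = 75.93.
dP/dQ = −0.251, so dQ/dP = 1/(−0.251) = -3.984.
ε = (dQ/dP)(P/Q) = (-3.984)(75.93/817).

-0.370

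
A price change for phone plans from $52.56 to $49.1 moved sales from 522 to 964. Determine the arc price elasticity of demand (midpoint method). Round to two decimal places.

ΔQ = 964 − 522 = 442; ΔP = 49.1 − 52.56 = -3.46.
Midpoints: P̄ = 50.83, Q̄ = 743.0.
ε = (ΔQ/ΔP)(P̄/Q̄) = (442/-3.46)(50.83/743.0).

-8.74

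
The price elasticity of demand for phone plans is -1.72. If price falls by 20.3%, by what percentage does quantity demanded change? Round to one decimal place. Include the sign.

34.9%

%ΔQ ≈ ε × %ΔP = (-1.72)(-20.3%) = 34.92%.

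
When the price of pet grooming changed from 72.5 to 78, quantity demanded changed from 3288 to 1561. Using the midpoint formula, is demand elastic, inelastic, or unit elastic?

Arc ε ≈ -9.746.
|ε| = 9.75 > 1.

elastic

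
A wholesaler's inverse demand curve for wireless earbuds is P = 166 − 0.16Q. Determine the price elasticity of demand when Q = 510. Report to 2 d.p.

At Q = 510, P = 166 − 0.16(510) = 84.40.
dP/dQ = −0.16, so dQ/dP = 1/(−0.16) = -6.250.
ε = (dQ/dP)(P/Q) = (-6.250)(84.40/510).

-1.03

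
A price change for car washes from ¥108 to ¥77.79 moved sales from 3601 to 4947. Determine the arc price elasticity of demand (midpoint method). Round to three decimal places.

-0.968

ΔQ = 4947 − 3601 = 1346; ΔP = 77.79 − 108 = -30.21.
Midpoints: P̄ = 92.90, Q̄ = 4274.0.
ε = (ΔQ/ΔP)(P̄/Q̄) = (1346/-30.21)(92.90/4274.0).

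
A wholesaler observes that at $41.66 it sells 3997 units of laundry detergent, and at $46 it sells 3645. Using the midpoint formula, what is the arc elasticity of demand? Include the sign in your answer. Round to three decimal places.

ΔQ = 3645 − 3997 = -352; ΔP = 46 − 41.66 = 4.34.
Midpoints: P̄ = 43.83, Q̄ = 3821.0.
ε = (ΔQ/ΔP)(P̄/Q̄) = (-352/4.34)(43.83/3821.0).

-0.930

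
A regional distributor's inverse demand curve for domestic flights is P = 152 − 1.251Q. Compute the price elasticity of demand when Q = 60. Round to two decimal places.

-1.03

At Q = 60, P = 152 − 1.251(60) = 76.94.
dP/dQ = −1.251, so dQ/dP = 1/(−1.251) = -0.799.
ε = (dQ/dP)(P/Q) = (-0.799)(76.94/60).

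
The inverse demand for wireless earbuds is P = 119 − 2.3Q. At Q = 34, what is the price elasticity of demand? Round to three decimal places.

-0.522

At Q = 34, P = 119 − 2.3(34) = 40.80.
dP/dQ = −2.3, so dQ/dP = 1/(−2.3) = -0.435.
ε = (dQ/dP)(P/Q) = (-0.435)(40.80/34).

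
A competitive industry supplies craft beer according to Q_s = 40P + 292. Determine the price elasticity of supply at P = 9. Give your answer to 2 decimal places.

At P = 9, Q_s = 652.
dQ_s/dP = 40.
ε_s = (dQ_s/dP)(P/Q_s) = (40)(9/652).

0.55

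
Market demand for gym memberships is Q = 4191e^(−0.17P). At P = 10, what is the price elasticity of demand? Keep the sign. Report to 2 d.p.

At P = 10, Q = 765.627.
dQ/dP = −0.17·4191e^(−0.17P) = −0.17Q = -130.157.
ε = (dQ/dP)(P/Q) = (-130.157)(10/765.627).
|ε| > 1, so demand is elastic at this price.

-1.70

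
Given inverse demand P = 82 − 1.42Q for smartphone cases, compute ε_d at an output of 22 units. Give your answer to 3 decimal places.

-1.625

At Q = 22, P = 82 − 1.42(22) = 50.76.
dP/dQ = −1.42, so dQ/dP = 1/(−1.42) = -0.704.
ε = (dQ/dP)(P/Q) = (-0.704)(50.76/22).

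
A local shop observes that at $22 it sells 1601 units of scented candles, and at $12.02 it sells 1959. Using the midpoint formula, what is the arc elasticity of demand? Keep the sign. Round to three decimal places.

ΔQ = 1959 − 1601 = 358; ΔP = 12.02 − 22 = -9.98.
Midpoints: P̄ = 17.01, Q̄ = 1780.0.
ε = (ΔQ/ΔP)(P̄/Q̄) = (358/-9.98)(17.01/1780.0).

-0.343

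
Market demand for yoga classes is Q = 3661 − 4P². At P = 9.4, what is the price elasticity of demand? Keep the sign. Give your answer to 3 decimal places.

-0.214

At P = 9.4, Q = 3307.560.
dQ/dP = −8P = -75.200.
ε = (dQ/dP)(P/Q) = (-75.200)(9.4/3307.560).
|ε| < 1, so demand is inelastic at this price.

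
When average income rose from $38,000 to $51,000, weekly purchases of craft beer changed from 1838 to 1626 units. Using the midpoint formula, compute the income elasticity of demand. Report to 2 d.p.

-0.42

ΔQ = -212, ΔI = 13000. Midpoints: Ī = 44,500, Q̄ = 1732.0.
ε_I = (ΔQ/ΔI)(Ī/Q̄) = (-212/13000)(44500/1732.0).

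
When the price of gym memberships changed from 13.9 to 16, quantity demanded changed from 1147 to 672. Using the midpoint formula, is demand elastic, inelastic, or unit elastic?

elastic

Arc ε ≈ -3.718.
|ε| = 3.72 > 1.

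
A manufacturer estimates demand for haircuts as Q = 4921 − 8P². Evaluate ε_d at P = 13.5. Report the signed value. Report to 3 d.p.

At P = 13.5, Q = 3463.
dQ/dP = −16P = -216.
ε = (dQ/dP)(P/Q) = (-216)(13.5/3463).
|ε| < 1, so demand is inelastic at this price.

-0.842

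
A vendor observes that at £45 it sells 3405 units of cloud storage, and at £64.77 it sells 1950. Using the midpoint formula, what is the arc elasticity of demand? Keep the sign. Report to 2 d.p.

-1.51

ΔQ = 1950 − 3405 = -1455; ΔP = 64.77 − 45 = 19.77.
Midpoints: P̄ = 54.88, Q̄ = 2677.5.
ε = (ΔQ/ΔP)(P̄/Q̄) = (-1455/19.77)(54.88/2677.5).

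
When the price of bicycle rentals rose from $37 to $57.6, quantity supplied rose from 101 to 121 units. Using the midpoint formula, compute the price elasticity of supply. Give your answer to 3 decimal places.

0.414

ΔQ = 121 − 101 = 20; ΔP = 57.6 − 37 = 20.6.
Midpoints: P̄ = 47.30, Q̄ = 111.0.
ε_s = (ΔQ/ΔP)(P̄/Q̄) = (20/20.6)(47.30/111.0).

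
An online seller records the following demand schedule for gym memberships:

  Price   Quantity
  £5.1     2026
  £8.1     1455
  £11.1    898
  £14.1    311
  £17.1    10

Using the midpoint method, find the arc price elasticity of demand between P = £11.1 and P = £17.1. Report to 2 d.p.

At P = 11.1, Q = 898; at P = 17.1, Q = 10.
ΔQ = -888, ΔP = 6.0. Midpoints: P̄ = 14.10, Q̄ = 454.0.
ε = (ΔQ/ΔP)(P̄/Q̄) = (-888/6.0)(14.10/454.0).

-4.60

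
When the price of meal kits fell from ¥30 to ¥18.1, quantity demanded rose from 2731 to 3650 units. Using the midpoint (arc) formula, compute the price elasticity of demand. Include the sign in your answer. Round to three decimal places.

-0.582

ΔQ = 3650 − 2731 = 919; ΔP = 18.1 − 30 = -11.9.
Midpoints: P̄ = 24.05, Q̄ = 3190.5.
ε = (ΔQ/ΔP)(P̄/Q̄) = (919/-11.9)(24.05/3190.5).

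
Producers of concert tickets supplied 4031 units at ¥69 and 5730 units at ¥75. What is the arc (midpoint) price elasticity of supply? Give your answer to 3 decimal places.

ΔQ = 5730 − 4031 = 1699; ΔP = 75 − 69 = 6.
Midpoints: P̄ = 72.00, Q̄ = 4880.5.
ε_s = (ΔQ/ΔP)(P̄/Q̄) = (1699/6)(72.00/4880.5).

4.177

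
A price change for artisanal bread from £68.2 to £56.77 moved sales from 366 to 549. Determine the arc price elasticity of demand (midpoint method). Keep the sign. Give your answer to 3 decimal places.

-2.187

ΔQ = 549 − 366 = 183; ΔP = 56.77 − 68.2 = -11.43.
Midpoints: P̄ = 62.48, Q̄ = 457.5.
ε = (ΔQ/ΔP)(P̄/Q̄) = (183/-11.43)(62.48/457.5).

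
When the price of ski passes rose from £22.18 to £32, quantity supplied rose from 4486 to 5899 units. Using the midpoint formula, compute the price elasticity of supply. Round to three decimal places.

0.751

ΔQ = 5899 − 4486 = 1413; ΔP = 32 − 22.18 = 9.82.
Midpoints: P̄ = 27.09, Q̄ = 5192.5.
ε_s = (ΔQ/ΔP)(P̄/Q̄) = (1413/9.82)(27.09/5192.5).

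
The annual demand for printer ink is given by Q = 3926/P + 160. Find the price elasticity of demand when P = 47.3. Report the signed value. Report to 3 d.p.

-0.342

At P = 47.3, Q = 243.002.
dQ/dP = −3926/P² = -1.755.
ε = (dQ/dP)(P/Q) = (-1.755)(47.3/243.002).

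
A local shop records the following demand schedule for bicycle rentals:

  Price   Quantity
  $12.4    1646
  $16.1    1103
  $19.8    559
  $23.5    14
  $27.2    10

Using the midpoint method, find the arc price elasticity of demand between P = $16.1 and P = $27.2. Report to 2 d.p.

-3.83

At P = 16.1, Q = 1103; at P = 27.2, Q = 10.
ΔQ = -1093, ΔP = 11.1. Midpoints: P̄ = 21.65, Q̄ = 556.5.
ε = (ΔQ/ΔP)(P̄/Q̄) = (-1093/11.1)(21.65/556.5).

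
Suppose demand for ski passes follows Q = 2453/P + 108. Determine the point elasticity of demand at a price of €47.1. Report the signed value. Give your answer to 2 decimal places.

-0.33

At P = 47.1, Q = 160.081.
dQ/dP = −2453/P² = -1.106.
ε = (dQ/dP)(P/Q) = (-1.106)(47.1/160.081).
|ε| < 1, so demand is inelastic at this price.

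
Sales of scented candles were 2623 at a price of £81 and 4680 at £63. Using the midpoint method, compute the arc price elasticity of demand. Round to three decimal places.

-2.253

ΔQ = 4680 − 2623 = 2057; ΔP = 63 − 81 = -18.
Midpoints: P̄ = 72.00, Q̄ = 3651.5.
ε = (ΔQ/ΔP)(P̄/Q̄) = (2057/-18)(72.00/3651.5).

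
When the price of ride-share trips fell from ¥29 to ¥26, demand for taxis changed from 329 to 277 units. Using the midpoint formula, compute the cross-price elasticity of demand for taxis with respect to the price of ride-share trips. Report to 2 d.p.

1.57

ΔQ_x = 277 − 329 = -52; ΔP_y = 26 − 29 = -3.
Midpoints: P̄_y = 27.50, Q̄_x = 303.0.
ε_xy = (ΔQ_x/ΔP_y)(P̄_y/Q̄_x) = (-52/-3)(27.50/303.0).
ε_xy > 0, so the goods are substitutes.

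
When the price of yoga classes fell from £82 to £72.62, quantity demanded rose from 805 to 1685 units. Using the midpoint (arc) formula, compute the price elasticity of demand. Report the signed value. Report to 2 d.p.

ΔQ = 1685 − 805 = 880; ΔP = 72.62 − 82 = -9.38.
Midpoints: P̄ = 77.31, Q̄ = 1245.0.
ε = (ΔQ/ΔP)(P̄/Q̄) = (880/-9.38)(77.31/1245.0).

-5.83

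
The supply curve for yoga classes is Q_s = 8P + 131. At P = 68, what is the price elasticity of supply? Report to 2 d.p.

0.81

At P = 68, Q_s = 675.
dQ_s/dP = 8.
ε_s = (dQ_s/dP)(P/Q_s) = (8)(68/675).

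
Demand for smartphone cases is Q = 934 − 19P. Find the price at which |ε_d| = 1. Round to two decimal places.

24.58

For linear demand Q = a − bP, ε = −bP/(a − bP). |ε| = 1 when bP = a − bP, i.e. P = a/(2b).
P = 934/(2·19) = 934/38 = 24.5789.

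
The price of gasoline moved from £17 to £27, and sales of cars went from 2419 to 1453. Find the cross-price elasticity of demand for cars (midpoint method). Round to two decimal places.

-1.10

ΔQ_x = 1453 − 2419 = -966; ΔP_y = 27 − 17 = 10.
Midpoints: P̄_y = 22.00, Q̄_x = 1936.0.
ε_xy = (ΔQ_x/ΔP_y)(P̄_y/Q̄_x) = (-966/10)(22.00/1936.0).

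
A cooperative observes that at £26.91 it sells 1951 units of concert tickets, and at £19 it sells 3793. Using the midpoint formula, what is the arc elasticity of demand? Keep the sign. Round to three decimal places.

ΔQ = 3793 − 1951 = 1842; ΔP = 19 − 26.91 = -7.91.
Midpoints: P̄ = 22.95, Q̄ = 2872.0.
ε = (ΔQ/ΔP)(P̄/Q̄) = (1842/-7.91)(22.95/2872.0).

-1.861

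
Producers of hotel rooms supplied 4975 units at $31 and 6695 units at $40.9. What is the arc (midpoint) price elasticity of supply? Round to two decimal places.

ΔQ = 6695 − 4975 = 1720; ΔP = 40.9 − 31 = 9.9.
Midpoints: P̄ = 35.95, Q̄ = 5835.0.
ε_s = (ΔQ/ΔP)(P̄/Q̄) = (1720/9.9)(35.95/5835.0).

1.07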